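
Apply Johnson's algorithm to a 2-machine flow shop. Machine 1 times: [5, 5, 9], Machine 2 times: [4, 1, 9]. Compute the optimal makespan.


Apply Johnson's rule:
  Group 1 (a <= b): [(3, 9, 9)]
  Group 2 (a > b): [(1, 5, 4), (2, 5, 1)]
Optimal job order: [3, 1, 2]
Schedule:
  Job 3: M1 done at 9, M2 done at 18
  Job 1: M1 done at 14, M2 done at 22
  Job 2: M1 done at 19, M2 done at 23
Makespan = 23

23


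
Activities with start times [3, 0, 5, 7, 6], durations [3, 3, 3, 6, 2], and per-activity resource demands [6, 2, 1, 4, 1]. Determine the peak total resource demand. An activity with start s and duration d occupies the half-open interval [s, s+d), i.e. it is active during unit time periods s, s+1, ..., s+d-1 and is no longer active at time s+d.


Each activity i is active on [start_i, start_i + duration_i).
Compute total resource usage per time slot:
  t=0: active resources = [2], total = 2
  t=1: active resources = [2], total = 2
  t=2: active resources = [2], total = 2
  t=3: active resources = [6], total = 6
  t=4: active resources = [6], total = 6
  t=5: active resources = [6, 1], total = 7
  t=6: active resources = [1, 1], total = 2
  t=7: active resources = [1, 4, 1], total = 6
  t=8: active resources = [4], total = 4
  t=9: active resources = [4], total = 4
  t=10: active resources = [4], total = 4
  t=11: active resources = [4], total = 4
  t=12: active resources = [4], total = 4
Peak resource demand = 7

7


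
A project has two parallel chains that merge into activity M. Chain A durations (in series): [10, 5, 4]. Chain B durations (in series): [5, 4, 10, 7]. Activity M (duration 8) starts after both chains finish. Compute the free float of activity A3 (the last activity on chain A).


ES(A3) = sum of predecessors on chain A = 15
EF(A3) = ES + duration = 15 + 4 = 19
Successor of A3 is M. ES(M) = max(sum(A), sum(B)) = max(19, 26) = 26
Free float = ES(successor) - EF(current) = 26 - 19 = 7

7


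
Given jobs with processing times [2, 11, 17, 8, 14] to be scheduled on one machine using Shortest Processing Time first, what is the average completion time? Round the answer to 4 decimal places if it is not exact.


Sort jobs by processing time (SPT order): [2, 8, 11, 14, 17]
Compute completion times sequentially:
  Job 1: processing = 2, completes at 2
  Job 2: processing = 8, completes at 10
  Job 3: processing = 11, completes at 21
  Job 4: processing = 14, completes at 35
  Job 5: processing = 17, completes at 52
Sum of completion times = 120
Average completion time = 120/5 = 24.0

24.0


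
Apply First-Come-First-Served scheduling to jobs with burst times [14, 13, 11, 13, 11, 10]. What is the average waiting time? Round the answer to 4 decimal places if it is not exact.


FCFS order (as given): [14, 13, 11, 13, 11, 10]
Waiting times:
  Job 1: wait = 0
  Job 2: wait = 14
  Job 3: wait = 27
  Job 4: wait = 38
  Job 5: wait = 51
  Job 6: wait = 62
Sum of waiting times = 192
Average waiting time = 192/6 = 32.0

32.0


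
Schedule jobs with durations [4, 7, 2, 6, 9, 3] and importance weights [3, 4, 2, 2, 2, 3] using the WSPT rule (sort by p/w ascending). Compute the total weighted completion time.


Compute p/w ratios and sort ascending (WSPT): [(2, 2), (3, 3), (4, 3), (7, 4), (6, 2), (9, 2)]
Compute weighted completion times:
  Job (p=2,w=2): C=2, w*C=2*2=4
  Job (p=3,w=3): C=5, w*C=3*5=15
  Job (p=4,w=3): C=9, w*C=3*9=27
  Job (p=7,w=4): C=16, w*C=4*16=64
  Job (p=6,w=2): C=22, w*C=2*22=44
  Job (p=9,w=2): C=31, w*C=2*31=62
Total weighted completion time = 216

216


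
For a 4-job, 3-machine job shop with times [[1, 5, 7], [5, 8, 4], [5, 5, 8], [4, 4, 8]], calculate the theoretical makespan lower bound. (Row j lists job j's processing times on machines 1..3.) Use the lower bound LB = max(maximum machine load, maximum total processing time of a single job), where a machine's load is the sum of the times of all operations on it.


Machine loads:
  Machine 1: 1 + 5 + 5 + 4 = 15
  Machine 2: 5 + 8 + 5 + 4 = 22
  Machine 3: 7 + 4 + 8 + 8 = 27
Max machine load = 27
Job totals:
  Job 1: 13
  Job 2: 17
  Job 3: 18
  Job 4: 16
Max job total = 18
Lower bound = max(27, 18) = 27

27


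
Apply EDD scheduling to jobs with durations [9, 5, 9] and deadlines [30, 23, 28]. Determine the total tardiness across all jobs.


Sort by due date (EDD order): [(5, 23), (9, 28), (9, 30)]
Compute completion times and tardiness:
  Job 1: p=5, d=23, C=5, tardiness=max(0,5-23)=0
  Job 2: p=9, d=28, C=14, tardiness=max(0,14-28)=0
  Job 3: p=9, d=30, C=23, tardiness=max(0,23-30)=0
Total tardiness = 0

0


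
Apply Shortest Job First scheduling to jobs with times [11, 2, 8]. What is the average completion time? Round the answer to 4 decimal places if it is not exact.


SJF order (ascending): [2, 8, 11]
Completion times:
  Job 1: burst=2, C=2
  Job 2: burst=8, C=10
  Job 3: burst=11, C=21
Average completion = 33/3 = 11.0

11.0


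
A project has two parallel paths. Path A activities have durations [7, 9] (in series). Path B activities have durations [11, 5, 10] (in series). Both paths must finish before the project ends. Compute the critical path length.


Path A total = 7 + 9 = 16
Path B total = 11 + 5 + 10 = 26
Critical path = longest path = max(16, 26) = 26

26


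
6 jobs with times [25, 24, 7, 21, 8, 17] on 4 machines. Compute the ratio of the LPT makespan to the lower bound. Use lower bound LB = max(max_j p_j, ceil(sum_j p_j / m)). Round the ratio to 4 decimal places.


LPT order: [25, 24, 21, 17, 8, 7]
Machine loads after assignment: [25, 24, 28, 25]
LPT makespan = 28
Lower bound = max(max_job, ceil(total/4)) = max(25, 26) = 26
Ratio = 28 / 26 = 1.0769

1.0769


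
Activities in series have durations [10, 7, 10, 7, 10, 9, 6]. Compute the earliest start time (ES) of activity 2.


Activity 2 starts after activities 1 through 1 complete.
Predecessor durations: [10]
ES = 10 = 10

10


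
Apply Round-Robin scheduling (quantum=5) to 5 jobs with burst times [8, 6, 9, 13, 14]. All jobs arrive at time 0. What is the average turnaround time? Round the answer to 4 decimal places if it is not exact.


Time quantum = 5
Execution trace:
  J1 runs 5 units, time = 5
  J2 runs 5 units, time = 10
  J3 runs 5 units, time = 15
  J4 runs 5 units, time = 20
  J5 runs 5 units, time = 25
  J1 runs 3 units, time = 28
  J2 runs 1 units, time = 29
  J3 runs 4 units, time = 33
  J4 runs 5 units, time = 38
  J5 runs 5 units, time = 43
  J4 runs 3 units, time = 46
  J5 runs 4 units, time = 50
Finish times: [28, 29, 33, 46, 50]
Average turnaround = 186/5 = 37.2

37.2


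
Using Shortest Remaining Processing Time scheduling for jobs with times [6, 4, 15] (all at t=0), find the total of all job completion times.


Since all jobs arrive at t=0, SRPT equals SPT ordering.
SPT order: [4, 6, 15]
Completion times:
  Job 1: p=4, C=4
  Job 2: p=6, C=10
  Job 3: p=15, C=25
Total completion time = 4 + 10 + 25 = 39

39


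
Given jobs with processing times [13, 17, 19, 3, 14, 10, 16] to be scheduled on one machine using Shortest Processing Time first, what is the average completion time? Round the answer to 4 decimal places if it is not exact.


Sort jobs by processing time (SPT order): [3, 10, 13, 14, 16, 17, 19]
Compute completion times sequentially:
  Job 1: processing = 3, completes at 3
  Job 2: processing = 10, completes at 13
  Job 3: processing = 13, completes at 26
  Job 4: processing = 14, completes at 40
  Job 5: processing = 16, completes at 56
  Job 6: processing = 17, completes at 73
  Job 7: processing = 19, completes at 92
Sum of completion times = 303
Average completion time = 303/7 = 43.2857

43.2857


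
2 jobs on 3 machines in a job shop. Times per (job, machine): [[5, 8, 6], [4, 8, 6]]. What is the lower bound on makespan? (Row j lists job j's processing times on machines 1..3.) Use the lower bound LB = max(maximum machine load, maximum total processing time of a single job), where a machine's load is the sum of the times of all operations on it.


Machine loads:
  Machine 1: 5 + 4 = 9
  Machine 2: 8 + 8 = 16
  Machine 3: 6 + 6 = 12
Max machine load = 16
Job totals:
  Job 1: 19
  Job 2: 18
Max job total = 19
Lower bound = max(16, 19) = 19

19


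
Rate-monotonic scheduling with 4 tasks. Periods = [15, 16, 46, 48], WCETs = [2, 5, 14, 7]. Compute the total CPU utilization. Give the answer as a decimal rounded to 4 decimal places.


Compute individual utilizations (exact fractions):
  Task 1: C/T = 2/15 (approx. 0.1333)
  Task 2: C/T = 5/16 (approx. 0.3125)
  Task 3: C/T = 14/46 = 7/23 (approx. 0.3043)
  Task 4: C/T = 7/48 (approx. 0.1458)
Total utilization U = 2/15 + 5/16 + 7/23 + 7/48 = 2473/2760
Rounded to 4 decimal places: U = 0.8960
RM (Liu & Layland) bound for 4 tasks = 0.756828; compare with U = 2473/2760 (approx. 0.896014)
bound < U <= 1, so the RM sufficient condition is not met (inconclusive; an exact test such as response-time analysis is needed).

0.8960


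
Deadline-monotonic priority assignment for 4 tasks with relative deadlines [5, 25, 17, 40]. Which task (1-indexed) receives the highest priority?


Sort tasks by relative deadline (ascending):
  Task 1: deadline = 5
  Task 3: deadline = 17
  Task 2: deadline = 25
  Task 4: deadline = 40
Priority order (highest first): [1, 3, 2, 4]
Highest priority task = 1

1


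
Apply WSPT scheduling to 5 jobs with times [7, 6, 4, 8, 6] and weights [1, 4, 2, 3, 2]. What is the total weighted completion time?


Compute p/w ratios and sort ascending (WSPT): [(6, 4), (4, 2), (8, 3), (6, 2), (7, 1)]
Compute weighted completion times:
  Job (p=6,w=4): C=6, w*C=4*6=24
  Job (p=4,w=2): C=10, w*C=2*10=20
  Job (p=8,w=3): C=18, w*C=3*18=54
  Job (p=6,w=2): C=24, w*C=2*24=48
  Job (p=7,w=1): C=31, w*C=1*31=31
Total weighted completion time = 177

177


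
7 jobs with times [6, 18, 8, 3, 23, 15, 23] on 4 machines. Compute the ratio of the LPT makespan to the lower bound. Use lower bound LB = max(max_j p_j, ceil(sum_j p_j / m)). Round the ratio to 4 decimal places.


LPT order: [23, 23, 18, 15, 8, 6, 3]
Machine loads after assignment: [26, 23, 24, 23]
LPT makespan = 26
Lower bound = max(max_job, ceil(total/4)) = max(23, 24) = 24
Ratio = 26 / 24 = 1.0833

1.0833


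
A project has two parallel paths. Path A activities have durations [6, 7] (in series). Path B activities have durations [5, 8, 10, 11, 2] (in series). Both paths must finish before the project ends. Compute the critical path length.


Path A total = 6 + 7 = 13
Path B total = 5 + 8 + 10 + 11 + 2 = 36
Critical path = longest path = max(13, 36) = 36

36


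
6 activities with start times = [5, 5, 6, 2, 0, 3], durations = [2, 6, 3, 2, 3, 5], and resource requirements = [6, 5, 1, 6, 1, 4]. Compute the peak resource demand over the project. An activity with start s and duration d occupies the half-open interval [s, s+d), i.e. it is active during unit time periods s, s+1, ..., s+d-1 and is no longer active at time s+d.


Each activity i is active on [start_i, start_i + duration_i).
Compute total resource usage per time slot:
  t=0: active resources = [1], total = 1
  t=1: active resources = [1], total = 1
  t=2: active resources = [6, 1], total = 7
  t=3: active resources = [6, 4], total = 10
  t=4: active resources = [4], total = 4
  t=5: active resources = [6, 5, 4], total = 15
  t=6: active resources = [6, 5, 1, 4], total = 16
  t=7: active resources = [5, 1, 4], total = 10
  t=8: active resources = [5, 1], total = 6
  t=9: active resources = [5], total = 5
  t=10: active resources = [5], total = 5
Peak resource demand = 16

16


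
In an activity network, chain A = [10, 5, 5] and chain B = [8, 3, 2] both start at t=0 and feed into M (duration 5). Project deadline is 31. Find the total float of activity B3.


Forward pass: ES(B3) = sum of predecessors on chain B = 11
EF = ES + duration = 11 + 2 = 13
Backward pass: LF(M) = deadline = 31; LS(M) = 31 - 5 = 26
LF(B3) = LS(M) - sum(successors on chain B) = 26 - 0 = 26
LS = LF - duration = 26 - 2 = 24
Total float = LS - ES = 24 - 11 = 13

13


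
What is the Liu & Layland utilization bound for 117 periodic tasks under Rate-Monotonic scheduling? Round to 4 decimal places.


Compute 2^(1/117) = 1.0059419185
Subtract 1: 1.0059419185 - 1 = 0.0059419185
Multiply by n: 117 * 0.0059419185 = 0.6952044645
Round to 4 dp: 0.6952

0.6952


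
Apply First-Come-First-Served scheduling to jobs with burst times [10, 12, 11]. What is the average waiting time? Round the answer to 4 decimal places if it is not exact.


FCFS order (as given): [10, 12, 11]
Waiting times:
  Job 1: wait = 0
  Job 2: wait = 10
  Job 3: wait = 22
Sum of waiting times = 32
Average waiting time = 32/3 = 10.6667

10.6667


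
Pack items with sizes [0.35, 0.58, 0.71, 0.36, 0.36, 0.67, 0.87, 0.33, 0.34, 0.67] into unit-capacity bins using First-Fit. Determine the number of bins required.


Place items sequentially using First-Fit:
  Item 0.35 -> new Bin 1
  Item 0.58 -> Bin 1 (now 0.93)
  Item 0.71 -> new Bin 2
  Item 0.36 -> new Bin 3
  Item 0.36 -> Bin 3 (now 0.72)
  Item 0.67 -> new Bin 4
  Item 0.87 -> new Bin 5
  Item 0.33 -> Bin 4 (now 1.0)
  Item 0.34 -> new Bin 6
  Item 0.67 -> new Bin 7
Total bins used = 7

7


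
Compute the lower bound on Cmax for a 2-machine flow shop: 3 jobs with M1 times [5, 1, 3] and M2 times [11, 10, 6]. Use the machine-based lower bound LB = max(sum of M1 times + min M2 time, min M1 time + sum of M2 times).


LB1 = sum(M1 times) + min(M2 times) = 9 + 6 = 15
LB2 = min(M1 times) + sum(M2 times) = 1 + 27 = 28
Lower bound = max(LB1, LB2) = max(15, 28) = 28

28


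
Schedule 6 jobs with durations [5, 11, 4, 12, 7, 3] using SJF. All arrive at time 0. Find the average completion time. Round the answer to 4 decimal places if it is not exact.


SJF order (ascending): [3, 4, 5, 7, 11, 12]
Completion times:
  Job 1: burst=3, C=3
  Job 2: burst=4, C=7
  Job 3: burst=5, C=12
  Job 4: burst=7, C=19
  Job 5: burst=11, C=30
  Job 6: burst=12, C=42
Average completion = 113/6 = 18.8333

18.8333


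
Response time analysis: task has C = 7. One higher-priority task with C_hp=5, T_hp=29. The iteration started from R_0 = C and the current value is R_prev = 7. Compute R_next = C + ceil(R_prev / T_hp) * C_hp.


R_next = C + ceil(R_prev / T_hp) * C_hp
ceil(7 / 29) = ceil(0.2414) = 1
Interference = 1 * 5 = 5
R_next = 7 + 5 = 12

12


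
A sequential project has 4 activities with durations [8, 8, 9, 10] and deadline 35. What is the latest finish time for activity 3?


LF(activity 3) = deadline - sum of successor durations
Successors: activities 4 through 4 with durations [10]
Sum of successor durations = 10
LF = 35 - 10 = 25

25


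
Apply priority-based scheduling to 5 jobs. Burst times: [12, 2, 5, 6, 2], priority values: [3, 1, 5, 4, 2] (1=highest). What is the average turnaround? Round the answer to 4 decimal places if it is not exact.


Sort by priority (ascending = highest first):
Order: [(1, 2), (2, 2), (3, 12), (4, 6), (5, 5)]
Completion times:
  Priority 1, burst=2, C=2
  Priority 2, burst=2, C=4
  Priority 3, burst=12, C=16
  Priority 4, burst=6, C=22
  Priority 5, burst=5, C=27
Average turnaround = 71/5 = 14.2

14.2


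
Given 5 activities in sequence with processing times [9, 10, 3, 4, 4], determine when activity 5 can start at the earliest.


Activity 5 starts after activities 1 through 4 complete.
Predecessor durations: [9, 10, 3, 4]
ES = 9 + 10 + 3 + 4 = 26

26


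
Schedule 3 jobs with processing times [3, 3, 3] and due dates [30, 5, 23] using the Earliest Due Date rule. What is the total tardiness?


Sort by due date (EDD order): [(3, 5), (3, 23), (3, 30)]
Compute completion times and tardiness:
  Job 1: p=3, d=5, C=3, tardiness=max(0,3-5)=0
  Job 2: p=3, d=23, C=6, tardiness=max(0,6-23)=0
  Job 3: p=3, d=30, C=9, tardiness=max(0,9-30)=0
Total tardiness = 0

0


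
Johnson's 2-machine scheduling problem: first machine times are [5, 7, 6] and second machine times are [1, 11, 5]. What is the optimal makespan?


Apply Johnson's rule:
  Group 1 (a <= b): [(2, 7, 11)]
  Group 2 (a > b): [(3, 6, 5), (1, 5, 1)]
Optimal job order: [2, 3, 1]
Schedule:
  Job 2: M1 done at 7, M2 done at 18
  Job 3: M1 done at 13, M2 done at 23
  Job 1: M1 done at 18, M2 done at 24
Makespan = 24

24


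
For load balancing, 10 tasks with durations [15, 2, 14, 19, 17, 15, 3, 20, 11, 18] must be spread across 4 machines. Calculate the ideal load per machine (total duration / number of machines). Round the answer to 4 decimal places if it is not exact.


Total processing time = 15 + 2 + 14 + 19 + 17 + 15 + 3 + 20 + 11 + 18 = 134
Number of machines = 4
Ideal balanced load = 134 / 4 = 33.5

33.5


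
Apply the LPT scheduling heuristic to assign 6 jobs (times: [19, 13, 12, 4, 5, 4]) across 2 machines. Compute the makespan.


Sort jobs in decreasing order (LPT): [19, 13, 12, 5, 4, 4]
Assign each job to the least loaded machine:
  Machine 1: jobs [19, 5, 4], load = 28
  Machine 2: jobs [13, 12, 4], load = 29
Makespan = max load = 29

29


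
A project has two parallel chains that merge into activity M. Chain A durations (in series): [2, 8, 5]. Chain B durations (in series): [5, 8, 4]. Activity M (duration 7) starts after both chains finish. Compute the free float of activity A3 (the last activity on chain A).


ES(A3) = sum of predecessors on chain A = 10
EF(A3) = ES + duration = 10 + 5 = 15
Successor of A3 is M. ES(M) = max(sum(A), sum(B)) = max(15, 17) = 17
Free float = ES(successor) - EF(current) = 17 - 15 = 2

2


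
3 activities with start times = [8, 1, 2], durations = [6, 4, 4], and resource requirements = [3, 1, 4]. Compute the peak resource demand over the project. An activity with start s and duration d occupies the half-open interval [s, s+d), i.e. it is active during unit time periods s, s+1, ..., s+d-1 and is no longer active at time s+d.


Each activity i is active on [start_i, start_i + duration_i).
Compute total resource usage per time slot:
  t=0: active resources = [], total = 0
  t=1: active resources = [1], total = 1
  t=2: active resources = [1, 4], total = 5
  t=3: active resources = [1, 4], total = 5
  t=4: active resources = [1, 4], total = 5
  t=5: active resources = [4], total = 4
  t=6: active resources = [], total = 0
  t=7: active resources = [], total = 0
  t=8: active resources = [3], total = 3
  t=9: active resources = [3], total = 3
  t=10: active resources = [3], total = 3
  t=11: active resources = [3], total = 3
  t=12: active resources = [3], total = 3
  t=13: active resources = [3], total = 3
Peak resource demand = 5

5


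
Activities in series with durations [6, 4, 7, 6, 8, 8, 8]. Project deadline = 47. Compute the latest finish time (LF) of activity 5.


LF(activity 5) = deadline - sum of successor durations
Successors: activities 6 through 7 with durations [8, 8]
Sum of successor durations = 16
LF = 47 - 16 = 31

31


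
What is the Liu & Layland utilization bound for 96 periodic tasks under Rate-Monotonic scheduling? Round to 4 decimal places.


Compute 2^(1/96) = 1.0072464122
Subtract 1: 1.0072464122 - 1 = 0.0072464122
Multiply by n: 96 * 0.0072464122 = 0.6956555712
Round to 4 dp: 0.6957

0.6957


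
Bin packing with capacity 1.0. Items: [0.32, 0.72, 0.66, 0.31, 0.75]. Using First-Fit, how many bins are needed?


Place items sequentially using First-Fit:
  Item 0.32 -> new Bin 1
  Item 0.72 -> new Bin 2
  Item 0.66 -> Bin 1 (now 0.98)
  Item 0.31 -> new Bin 3
  Item 0.75 -> new Bin 4
Total bins used = 4

4


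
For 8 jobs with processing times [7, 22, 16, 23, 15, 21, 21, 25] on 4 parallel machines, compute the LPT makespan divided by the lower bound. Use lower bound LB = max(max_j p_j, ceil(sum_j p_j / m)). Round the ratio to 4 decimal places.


LPT order: [25, 23, 22, 21, 21, 16, 15, 7]
Machine loads after assignment: [32, 38, 38, 42]
LPT makespan = 42
Lower bound = max(max_job, ceil(total/4)) = max(25, 38) = 38
Ratio = 42 / 38 = 1.1053

1.1053


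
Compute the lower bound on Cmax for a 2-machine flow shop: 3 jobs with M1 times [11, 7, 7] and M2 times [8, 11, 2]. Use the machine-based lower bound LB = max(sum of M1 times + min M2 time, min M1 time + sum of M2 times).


LB1 = sum(M1 times) + min(M2 times) = 25 + 2 = 27
LB2 = min(M1 times) + sum(M2 times) = 7 + 21 = 28
Lower bound = max(LB1, LB2) = max(27, 28) = 28

28


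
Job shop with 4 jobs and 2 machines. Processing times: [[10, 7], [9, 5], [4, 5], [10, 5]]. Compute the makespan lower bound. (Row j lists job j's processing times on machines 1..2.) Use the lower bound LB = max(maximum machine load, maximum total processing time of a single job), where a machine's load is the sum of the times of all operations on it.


Machine loads:
  Machine 1: 10 + 9 + 4 + 10 = 33
  Machine 2: 7 + 5 + 5 + 5 = 22
Max machine load = 33
Job totals:
  Job 1: 17
  Job 2: 14
  Job 3: 9
  Job 4: 15
Max job total = 17
Lower bound = max(33, 17) = 33

33


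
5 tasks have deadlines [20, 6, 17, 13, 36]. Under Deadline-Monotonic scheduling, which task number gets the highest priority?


Sort tasks by relative deadline (ascending):
  Task 2: deadline = 6
  Task 4: deadline = 13
  Task 3: deadline = 17
  Task 1: deadline = 20
  Task 5: deadline = 36
Priority order (highest first): [2, 4, 3, 1, 5]
Highest priority task = 2

2


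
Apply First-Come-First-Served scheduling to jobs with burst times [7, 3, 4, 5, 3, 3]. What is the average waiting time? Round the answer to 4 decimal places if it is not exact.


FCFS order (as given): [7, 3, 4, 5, 3, 3]
Waiting times:
  Job 1: wait = 0
  Job 2: wait = 7
  Job 3: wait = 10
  Job 4: wait = 14
  Job 5: wait = 19
  Job 6: wait = 22
Sum of waiting times = 72
Average waiting time = 72/6 = 12.0

12.0


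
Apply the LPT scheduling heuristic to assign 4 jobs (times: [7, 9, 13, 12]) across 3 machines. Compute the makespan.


Sort jobs in decreasing order (LPT): [13, 12, 9, 7]
Assign each job to the least loaded machine:
  Machine 1: jobs [13], load = 13
  Machine 2: jobs [12], load = 12
  Machine 3: jobs [9, 7], load = 16
Makespan = max load = 16

16


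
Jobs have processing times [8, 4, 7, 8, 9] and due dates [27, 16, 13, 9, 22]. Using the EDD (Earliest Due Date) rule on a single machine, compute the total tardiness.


Sort by due date (EDD order): [(8, 9), (7, 13), (4, 16), (9, 22), (8, 27)]
Compute completion times and tardiness:
  Job 1: p=8, d=9, C=8, tardiness=max(0,8-9)=0
  Job 2: p=7, d=13, C=15, tardiness=max(0,15-13)=2
  Job 3: p=4, d=16, C=19, tardiness=max(0,19-16)=3
  Job 4: p=9, d=22, C=28, tardiness=max(0,28-22)=6
  Job 5: p=8, d=27, C=36, tardiness=max(0,36-27)=9
Total tardiness = 20

20


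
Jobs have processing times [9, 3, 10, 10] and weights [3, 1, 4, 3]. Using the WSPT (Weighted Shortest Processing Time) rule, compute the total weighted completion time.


Compute p/w ratios and sort ascending (WSPT): [(10, 4), (9, 3), (3, 1), (10, 3)]
Compute weighted completion times:
  Job (p=10,w=4): C=10, w*C=4*10=40
  Job (p=9,w=3): C=19, w*C=3*19=57
  Job (p=3,w=1): C=22, w*C=1*22=22
  Job (p=10,w=3): C=32, w*C=3*32=96
Total weighted completion time = 215

215


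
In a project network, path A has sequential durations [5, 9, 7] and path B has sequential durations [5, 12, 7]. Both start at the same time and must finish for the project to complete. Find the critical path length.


Path A total = 5 + 9 + 7 = 21
Path B total = 5 + 12 + 7 = 24
Critical path = longest path = max(21, 24) = 24

24


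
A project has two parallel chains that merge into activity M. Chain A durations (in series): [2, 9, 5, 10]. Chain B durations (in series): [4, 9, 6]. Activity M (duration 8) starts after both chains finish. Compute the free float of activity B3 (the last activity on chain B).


ES(B3) = sum of predecessors on chain B = 13
EF(B3) = ES + duration = 13 + 6 = 19
Successor of B3 is M. ES(M) = max(sum(A), sum(B)) = max(26, 19) = 26
Free float = ES(successor) - EF(current) = 26 - 19 = 7

7


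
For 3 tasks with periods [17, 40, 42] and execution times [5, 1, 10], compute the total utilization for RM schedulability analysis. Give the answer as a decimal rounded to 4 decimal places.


Compute individual utilizations (exact fractions):
  Task 1: C/T = 5/17 (approx. 0.2941)
  Task 2: C/T = 1/40 (approx. 0.025)
  Task 3: C/T = 10/42 = 5/21 (approx. 0.2381)
Total utilization U = 5/17 + 1/40 + 5/21 = 7957/14280
Rounded to 4 decimal places: U = 0.5572
RM (Liu & Layland) bound for 3 tasks = 0.779763; compare with U = 7957/14280 (approx. 0.557213)
U <= bound, so schedulable by RM sufficient condition.

0.5572


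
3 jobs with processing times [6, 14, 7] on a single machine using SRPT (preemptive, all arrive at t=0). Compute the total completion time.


Since all jobs arrive at t=0, SRPT equals SPT ordering.
SPT order: [6, 7, 14]
Completion times:
  Job 1: p=6, C=6
  Job 2: p=7, C=13
  Job 3: p=14, C=27
Total completion time = 6 + 13 + 27 = 46

46


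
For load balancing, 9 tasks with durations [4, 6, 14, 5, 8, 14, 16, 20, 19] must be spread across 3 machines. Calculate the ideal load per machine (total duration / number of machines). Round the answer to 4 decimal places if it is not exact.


Total processing time = 4 + 6 + 14 + 5 + 8 + 14 + 16 + 20 + 19 = 106
Number of machines = 3
Ideal balanced load = 106 / 3 = 35.3333

35.3333


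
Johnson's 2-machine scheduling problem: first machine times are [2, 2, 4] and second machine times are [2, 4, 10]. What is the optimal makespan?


Apply Johnson's rule:
  Group 1 (a <= b): [(1, 2, 2), (2, 2, 4), (3, 4, 10)]
  Group 2 (a > b): []
Optimal job order: [1, 2, 3]
Schedule:
  Job 1: M1 done at 2, M2 done at 4
  Job 2: M1 done at 4, M2 done at 8
  Job 3: M1 done at 8, M2 done at 18
Makespan = 18

18


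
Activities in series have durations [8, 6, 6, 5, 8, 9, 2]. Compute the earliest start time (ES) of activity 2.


Activity 2 starts after activities 1 through 1 complete.
Predecessor durations: [8]
ES = 8 = 8

8


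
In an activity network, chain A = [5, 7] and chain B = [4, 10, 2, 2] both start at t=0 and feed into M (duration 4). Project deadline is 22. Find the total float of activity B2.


Forward pass: ES(B2) = sum of predecessors on chain B = 4
EF = ES + duration = 4 + 10 = 14
Backward pass: LF(M) = deadline = 22; LS(M) = 22 - 4 = 18
LF(B2) = LS(M) - sum(successors on chain B) = 18 - 4 = 14
LS = LF - duration = 14 - 10 = 4
Total float = LS - ES = 4 - 4 = 0

0


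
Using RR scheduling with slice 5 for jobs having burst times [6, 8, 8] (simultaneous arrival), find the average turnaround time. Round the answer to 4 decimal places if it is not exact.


Time quantum = 5
Execution trace:
  J1 runs 5 units, time = 5
  J2 runs 5 units, time = 10
  J3 runs 5 units, time = 15
  J1 runs 1 units, time = 16
  J2 runs 3 units, time = 19
  J3 runs 3 units, time = 22
Finish times: [16, 19, 22]
Average turnaround = 57/3 = 19.0

19.0


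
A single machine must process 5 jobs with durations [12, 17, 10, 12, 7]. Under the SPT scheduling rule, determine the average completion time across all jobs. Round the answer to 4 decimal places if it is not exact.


Sort jobs by processing time (SPT order): [7, 10, 12, 12, 17]
Compute completion times sequentially:
  Job 1: processing = 7, completes at 7
  Job 2: processing = 10, completes at 17
  Job 3: processing = 12, completes at 29
  Job 4: processing = 12, completes at 41
  Job 5: processing = 17, completes at 58
Sum of completion times = 152
Average completion time = 152/5 = 30.4

30.4


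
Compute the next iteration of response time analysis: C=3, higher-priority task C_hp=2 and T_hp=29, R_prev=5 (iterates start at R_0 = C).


R_next = C + ceil(R_prev / T_hp) * C_hp
ceil(5 / 29) = ceil(0.1724) = 1
Interference = 1 * 2 = 2
R_next = 3 + 2 = 5
R_next = R_prev, so the iteration has converged (response time = 5).

5


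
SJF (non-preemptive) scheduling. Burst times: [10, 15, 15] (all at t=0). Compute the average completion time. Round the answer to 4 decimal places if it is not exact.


SJF order (ascending): [10, 15, 15]
Completion times:
  Job 1: burst=10, C=10
  Job 2: burst=15, C=25
  Job 3: burst=15, C=40
Average completion = 75/3 = 25.0

25.0


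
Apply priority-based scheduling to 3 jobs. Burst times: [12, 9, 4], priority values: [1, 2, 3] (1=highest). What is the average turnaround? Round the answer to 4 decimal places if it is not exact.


Sort by priority (ascending = highest first):
Order: [(1, 12), (2, 9), (3, 4)]
Completion times:
  Priority 1, burst=12, C=12
  Priority 2, burst=9, C=21
  Priority 3, burst=4, C=25
Average turnaround = 58/3 = 19.3333

19.3333


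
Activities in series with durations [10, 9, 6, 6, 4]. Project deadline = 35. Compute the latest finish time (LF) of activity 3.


LF(activity 3) = deadline - sum of successor durations
Successors: activities 4 through 5 with durations [6, 4]
Sum of successor durations = 10
LF = 35 - 10 = 25

25


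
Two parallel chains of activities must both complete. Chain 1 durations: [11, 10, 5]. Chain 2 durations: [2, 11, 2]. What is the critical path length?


Path A total = 11 + 10 + 5 = 26
Path B total = 2 + 11 + 2 = 15
Critical path = longest path = max(26, 15) = 26

26


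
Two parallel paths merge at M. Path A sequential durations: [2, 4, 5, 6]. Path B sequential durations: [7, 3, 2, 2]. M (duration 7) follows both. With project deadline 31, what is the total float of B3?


Forward pass: ES(B3) = sum of predecessors on chain B = 10
EF = ES + duration = 10 + 2 = 12
Backward pass: LF(M) = deadline = 31; LS(M) = 31 - 7 = 24
LF(B3) = LS(M) - sum(successors on chain B) = 24 - 2 = 22
LS = LF - duration = 22 - 2 = 20
Total float = LS - ES = 20 - 10 = 10

10


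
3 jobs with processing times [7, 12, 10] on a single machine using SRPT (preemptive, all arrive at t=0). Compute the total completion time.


Since all jobs arrive at t=0, SRPT equals SPT ordering.
SPT order: [7, 10, 12]
Completion times:
  Job 1: p=7, C=7
  Job 2: p=10, C=17
  Job 3: p=12, C=29
Total completion time = 7 + 17 + 29 = 53

53


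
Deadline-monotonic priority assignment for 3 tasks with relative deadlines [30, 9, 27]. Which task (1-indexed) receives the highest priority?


Sort tasks by relative deadline (ascending):
  Task 2: deadline = 9
  Task 3: deadline = 27
  Task 1: deadline = 30
Priority order (highest first): [2, 3, 1]
Highest priority task = 2

2


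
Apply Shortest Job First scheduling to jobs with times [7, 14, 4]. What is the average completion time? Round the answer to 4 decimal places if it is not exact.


SJF order (ascending): [4, 7, 14]
Completion times:
  Job 1: burst=4, C=4
  Job 2: burst=7, C=11
  Job 3: burst=14, C=25
Average completion = 40/3 = 13.3333

13.3333


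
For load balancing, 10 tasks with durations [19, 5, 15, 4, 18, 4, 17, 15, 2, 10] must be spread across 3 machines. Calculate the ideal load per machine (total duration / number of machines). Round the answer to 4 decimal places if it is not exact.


Total processing time = 19 + 5 + 15 + 4 + 18 + 4 + 17 + 15 + 2 + 10 = 109
Number of machines = 3
Ideal balanced load = 109 / 3 = 36.3333

36.3333


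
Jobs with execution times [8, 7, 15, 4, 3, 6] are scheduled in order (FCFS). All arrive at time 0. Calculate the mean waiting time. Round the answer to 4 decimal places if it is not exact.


FCFS order (as given): [8, 7, 15, 4, 3, 6]
Waiting times:
  Job 1: wait = 0
  Job 2: wait = 8
  Job 3: wait = 15
  Job 4: wait = 30
  Job 5: wait = 34
  Job 6: wait = 37
Sum of waiting times = 124
Average waiting time = 124/6 = 20.6667

20.6667


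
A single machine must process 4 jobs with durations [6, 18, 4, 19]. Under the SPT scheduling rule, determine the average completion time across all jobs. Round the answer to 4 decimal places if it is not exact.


Sort jobs by processing time (SPT order): [4, 6, 18, 19]
Compute completion times sequentially:
  Job 1: processing = 4, completes at 4
  Job 2: processing = 6, completes at 10
  Job 3: processing = 18, completes at 28
  Job 4: processing = 19, completes at 47
Sum of completion times = 89
Average completion time = 89/4 = 22.25

22.25


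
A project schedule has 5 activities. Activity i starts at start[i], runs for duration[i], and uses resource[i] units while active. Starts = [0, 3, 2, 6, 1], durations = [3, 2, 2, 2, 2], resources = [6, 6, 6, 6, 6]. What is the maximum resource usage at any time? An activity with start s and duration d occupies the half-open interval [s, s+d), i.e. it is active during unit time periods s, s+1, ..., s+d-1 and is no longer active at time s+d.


Each activity i is active on [start_i, start_i + duration_i).
Compute total resource usage per time slot:
  t=0: active resources = [6], total = 6
  t=1: active resources = [6, 6], total = 12
  t=2: active resources = [6, 6, 6], total = 18
  t=3: active resources = [6, 6], total = 12
  t=4: active resources = [6], total = 6
  t=5: active resources = [], total = 0
  t=6: active resources = [6], total = 6
  t=7: active resources = [6], total = 6
Peak resource demand = 18

18


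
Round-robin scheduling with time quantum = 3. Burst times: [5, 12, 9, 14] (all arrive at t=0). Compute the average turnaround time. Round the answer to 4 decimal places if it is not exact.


Time quantum = 3
Execution trace:
  J1 runs 3 units, time = 3
  J2 runs 3 units, time = 6
  J3 runs 3 units, time = 9
  J4 runs 3 units, time = 12
  J1 runs 2 units, time = 14
  J2 runs 3 units, time = 17
  J3 runs 3 units, time = 20
  J4 runs 3 units, time = 23
  J2 runs 3 units, time = 26
  J3 runs 3 units, time = 29
  J4 runs 3 units, time = 32
  J2 runs 3 units, time = 35
  J4 runs 3 units, time = 38
  J4 runs 2 units, time = 40
Finish times: [14, 35, 29, 40]
Average turnaround = 118/4 = 29.5

29.5


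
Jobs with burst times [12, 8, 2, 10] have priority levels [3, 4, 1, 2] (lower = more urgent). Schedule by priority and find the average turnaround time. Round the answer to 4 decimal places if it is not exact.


Sort by priority (ascending = highest first):
Order: [(1, 2), (2, 10), (3, 12), (4, 8)]
Completion times:
  Priority 1, burst=2, C=2
  Priority 2, burst=10, C=12
  Priority 3, burst=12, C=24
  Priority 4, burst=8, C=32
Average turnaround = 70/4 = 17.5

17.5


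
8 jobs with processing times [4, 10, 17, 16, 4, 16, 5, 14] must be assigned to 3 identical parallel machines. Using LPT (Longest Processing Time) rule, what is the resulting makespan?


Sort jobs in decreasing order (LPT): [17, 16, 16, 14, 10, 5, 4, 4]
Assign each job to the least loaded machine:
  Machine 1: jobs [17, 5, 4, 4], load = 30
  Machine 2: jobs [16, 14], load = 30
  Machine 3: jobs [16, 10], load = 26
Makespan = max load = 30

30


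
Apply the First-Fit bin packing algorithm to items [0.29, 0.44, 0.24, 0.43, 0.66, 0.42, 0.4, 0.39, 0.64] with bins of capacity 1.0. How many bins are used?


Place items sequentially using First-Fit:
  Item 0.29 -> new Bin 1
  Item 0.44 -> Bin 1 (now 0.73)
  Item 0.24 -> Bin 1 (now 0.97)
  Item 0.43 -> new Bin 2
  Item 0.66 -> new Bin 3
  Item 0.42 -> Bin 2 (now 0.85)
  Item 0.4 -> new Bin 4
  Item 0.39 -> Bin 4 (now 0.79)
  Item 0.64 -> new Bin 5
Total bins used = 5

5


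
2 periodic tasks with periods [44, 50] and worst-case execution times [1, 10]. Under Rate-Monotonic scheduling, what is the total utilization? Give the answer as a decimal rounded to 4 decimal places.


Compute individual utilizations (exact fractions):
  Task 1: C/T = 1/44 (approx. 0.0227)
  Task 2: C/T = 10/50 = 1/5 (approx. 0.2)
Total utilization U = 1/44 + 1/5 = 49/220
Rounded to 4 decimal places: U = 0.2227
RM (Liu & Layland) bound for 2 tasks = 0.828427; compare with U = 49/220 (approx. 0.222727)
U <= bound, so schedulable by RM sufficient condition.

0.2227


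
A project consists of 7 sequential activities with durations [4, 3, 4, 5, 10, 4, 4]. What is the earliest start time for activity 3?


Activity 3 starts after activities 1 through 2 complete.
Predecessor durations: [4, 3]
ES = 4 + 3 = 7

7


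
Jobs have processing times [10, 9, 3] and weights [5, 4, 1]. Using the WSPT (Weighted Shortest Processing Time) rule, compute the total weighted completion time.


Compute p/w ratios and sort ascending (WSPT): [(10, 5), (9, 4), (3, 1)]
Compute weighted completion times:
  Job (p=10,w=5): C=10, w*C=5*10=50
  Job (p=9,w=4): C=19, w*C=4*19=76
  Job (p=3,w=1): C=22, w*C=1*22=22
Total weighted completion time = 148

148


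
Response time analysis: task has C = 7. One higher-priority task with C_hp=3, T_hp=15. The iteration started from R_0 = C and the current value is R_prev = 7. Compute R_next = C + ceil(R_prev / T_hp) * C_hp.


R_next = C + ceil(R_prev / T_hp) * C_hp
ceil(7 / 15) = ceil(0.4667) = 1
Interference = 1 * 3 = 3
R_next = 7 + 3 = 10

10


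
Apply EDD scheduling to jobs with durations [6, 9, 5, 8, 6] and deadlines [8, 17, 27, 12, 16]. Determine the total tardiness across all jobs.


Sort by due date (EDD order): [(6, 8), (8, 12), (6, 16), (9, 17), (5, 27)]
Compute completion times and tardiness:
  Job 1: p=6, d=8, C=6, tardiness=max(0,6-8)=0
  Job 2: p=8, d=12, C=14, tardiness=max(0,14-12)=2
  Job 3: p=6, d=16, C=20, tardiness=max(0,20-16)=4
  Job 4: p=9, d=17, C=29, tardiness=max(0,29-17)=12
  Job 5: p=5, d=27, C=34, tardiness=max(0,34-27)=7
Total tardiness = 25

25


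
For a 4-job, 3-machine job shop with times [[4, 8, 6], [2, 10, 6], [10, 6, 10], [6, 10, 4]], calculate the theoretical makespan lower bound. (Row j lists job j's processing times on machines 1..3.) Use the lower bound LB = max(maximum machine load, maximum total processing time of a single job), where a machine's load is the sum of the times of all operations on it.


Machine loads:
  Machine 1: 4 + 2 + 10 + 6 = 22
  Machine 2: 8 + 10 + 6 + 10 = 34
  Machine 3: 6 + 6 + 10 + 4 = 26
Max machine load = 34
Job totals:
  Job 1: 18
  Job 2: 18
  Job 3: 26
  Job 4: 20
Max job total = 26
Lower bound = max(34, 26) = 34

34


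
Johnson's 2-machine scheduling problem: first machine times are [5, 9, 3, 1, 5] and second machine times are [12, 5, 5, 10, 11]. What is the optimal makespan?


Apply Johnson's rule:
  Group 1 (a <= b): [(4, 1, 10), (3, 3, 5), (1, 5, 12), (5, 5, 11)]
  Group 2 (a > b): [(2, 9, 5)]
Optimal job order: [4, 3, 1, 5, 2]
Schedule:
  Job 4: M1 done at 1, M2 done at 11
  Job 3: M1 done at 4, M2 done at 16
  Job 1: M1 done at 9, M2 done at 28
  Job 5: M1 done at 14, M2 done at 39
  Job 2: M1 done at 23, M2 done at 44
Makespan = 44

44


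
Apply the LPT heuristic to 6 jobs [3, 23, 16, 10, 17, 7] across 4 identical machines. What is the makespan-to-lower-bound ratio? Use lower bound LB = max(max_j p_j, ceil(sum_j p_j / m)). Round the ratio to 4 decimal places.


LPT order: [23, 17, 16, 10, 7, 3]
Machine loads after assignment: [23, 17, 19, 17]
LPT makespan = 23
Lower bound = max(max_job, ceil(total/4)) = max(23, 19) = 23
Ratio = 23 / 23 = 1.0

1.0


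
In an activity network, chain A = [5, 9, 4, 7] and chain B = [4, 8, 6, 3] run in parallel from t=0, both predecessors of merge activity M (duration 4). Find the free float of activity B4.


ES(B4) = sum of predecessors on chain B = 18
EF(B4) = ES + duration = 18 + 3 = 21
Successor of B4 is M. ES(M) = max(sum(A), sum(B)) = max(25, 21) = 25
Free float = ES(successor) - EF(current) = 25 - 21 = 4

4


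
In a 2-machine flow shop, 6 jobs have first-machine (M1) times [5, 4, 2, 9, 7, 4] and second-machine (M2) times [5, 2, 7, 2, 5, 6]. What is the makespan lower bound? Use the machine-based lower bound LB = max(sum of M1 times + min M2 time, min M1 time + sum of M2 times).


LB1 = sum(M1 times) + min(M2 times) = 31 + 2 = 33
LB2 = min(M1 times) + sum(M2 times) = 2 + 27 = 29
Lower bound = max(LB1, LB2) = max(33, 29) = 33

33


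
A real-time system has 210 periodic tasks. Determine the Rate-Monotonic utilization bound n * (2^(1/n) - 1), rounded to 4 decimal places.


Compute 2^(1/210) = 1.0033061542
Subtract 1: 1.0033061542 - 1 = 0.0033061542
Multiply by n: 210 * 0.0033061542 = 0.6942923820
Round to 4 dp: 0.6943

0.6943


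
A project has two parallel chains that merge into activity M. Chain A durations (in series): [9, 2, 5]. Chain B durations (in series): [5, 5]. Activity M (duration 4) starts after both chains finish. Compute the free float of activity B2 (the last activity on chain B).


ES(B2) = sum of predecessors on chain B = 5
EF(B2) = ES + duration = 5 + 5 = 10
Successor of B2 is M. ES(M) = max(sum(A), sum(B)) = max(16, 10) = 16
Free float = ES(successor) - EF(current) = 16 - 10 = 6

6
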